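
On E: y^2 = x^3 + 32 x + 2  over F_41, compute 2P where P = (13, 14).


Doubling: s = (3 x1^2 + a) / (2 y1)
s = (3*13^2 + 32) / (2*14) mod 41 = 9
x3 = s^2 - 2 x1 mod 41 = 9^2 - 2*13 = 14
y3 = s (x1 - x3) - y1 mod 41 = 9 * (13 - 14) - 14 = 18

2P = (14, 18)


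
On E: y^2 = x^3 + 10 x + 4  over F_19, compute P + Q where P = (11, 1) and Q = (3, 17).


P != Q, so use the chord formula.
s = (y2 - y1) / (x2 - x1) = (16) / (11) mod 19 = 17
x3 = s^2 - x1 - x2 mod 19 = 17^2 - 11 - 3 = 9
y3 = s (x1 - x3) - y1 mod 19 = 17 * (11 - 9) - 1 = 14

P + Q = (9, 14)


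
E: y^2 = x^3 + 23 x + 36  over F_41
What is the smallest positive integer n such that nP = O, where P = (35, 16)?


Compute successive multiples of P until we hit O:
  1P = (35, 16)
  2P = (30, 16)
  3P = (17, 25)
  4P = (20, 38)
  5P = (2, 34)
  6P = (27, 2)
  7P = (0, 35)
  8P = (24, 12)
  ... (continuing to 24P)
  24P = O

ord(P) = 24


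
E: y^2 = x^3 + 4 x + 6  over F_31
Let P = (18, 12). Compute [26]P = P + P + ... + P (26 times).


k = 26 = 11010_2 (binary, LSB first: 01011)
Double-and-add from P = (18, 12):
  bit 0 = 0: acc unchanged = O
  bit 1 = 1: acc = O + (23, 12) = (23, 12)
  bit 2 = 0: acc unchanged = (23, 12)
  bit 3 = 1: acc = (23, 12) + (19, 20) = (24, 21)
  bit 4 = 1: acc = (24, 21) + (3, 18) = (23, 19)

26P = (23, 19)


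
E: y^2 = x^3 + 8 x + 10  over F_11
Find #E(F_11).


For each x in F_11, count y with y^2 = x^3 + 8 x + 10 mod 11:
  x = 2: RHS = 1, y in [1, 10]  -> 2 point(s)
  x = 8: RHS = 3, y in [5, 6]  -> 2 point(s)
  x = 10: RHS = 1, y in [1, 10]  -> 2 point(s)
Affine points: 6. Add the point at infinity: total = 7.

#E(F_11) = 7


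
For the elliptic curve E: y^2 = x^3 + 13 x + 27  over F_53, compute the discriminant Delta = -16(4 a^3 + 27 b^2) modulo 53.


4 a^3 + 27 b^2 = 4*13^3 + 27*27^2 = 8788 + 19683 = 28471
Delta = -16 * (28471) = -455536
Delta mod 53 = 52

Delta = 52 (mod 53)


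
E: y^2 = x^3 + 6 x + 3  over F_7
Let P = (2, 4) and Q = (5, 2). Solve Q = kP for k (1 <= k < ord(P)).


Enumerate multiples of P until we hit Q = (5, 2):
  1P = (2, 4)
  2P = (5, 5)
  3P = (4, 0)
  4P = (5, 2)
Match found at i = 4.

k = 4


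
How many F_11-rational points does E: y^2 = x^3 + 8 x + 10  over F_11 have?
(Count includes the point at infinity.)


For each x in F_11, count y with y^2 = x^3 + 8 x + 10 mod 11:
  x = 2: RHS = 1, y in [1, 10]  -> 2 point(s)
  x = 8: RHS = 3, y in [5, 6]  -> 2 point(s)
  x = 10: RHS = 1, y in [1, 10]  -> 2 point(s)
Affine points: 6. Add the point at infinity: total = 7.

#E(F_11) = 7


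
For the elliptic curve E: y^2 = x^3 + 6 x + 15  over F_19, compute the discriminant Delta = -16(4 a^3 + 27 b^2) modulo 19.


4 a^3 + 27 b^2 = 4*6^3 + 27*15^2 = 864 + 6075 = 6939
Delta = -16 * (6939) = -111024
Delta mod 19 = 12

Delta = 12 (mod 19)


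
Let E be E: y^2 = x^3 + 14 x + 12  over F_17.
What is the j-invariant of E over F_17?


Delta = -16(4 a^3 + 27 b^2) mod 17 = 6
-1728 * (4 a)^3 = -1728 * (4*14)^3 mod 17 = 2
j = 2 * 6^(-1) mod 17 = 6

j = 6 (mod 17)


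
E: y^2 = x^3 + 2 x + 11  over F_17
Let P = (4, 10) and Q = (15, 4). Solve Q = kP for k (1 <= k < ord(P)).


Enumerate multiples of P until we hit Q = (15, 4):
  1P = (4, 10)
  2P = (11, 15)
  3P = (15, 4)
Match found at i = 3.

k = 3


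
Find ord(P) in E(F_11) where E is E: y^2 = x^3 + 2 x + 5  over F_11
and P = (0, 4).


Compute successive multiples of P until we hit O:
  1P = (0, 4)
  2P = (9, 2)
  3P = (3, 4)
  4P = (8, 7)
  5P = (4, 0)
  6P = (8, 4)
  7P = (3, 7)
  8P = (9, 9)
  ... (continuing to 10P)
  10P = O

ord(P) = 10


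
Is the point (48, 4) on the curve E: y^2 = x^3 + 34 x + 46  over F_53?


Check whether y^2 = x^3 + 34 x + 46 (mod 53) for (x, y) = (48, 4).
LHS: y^2 = 4^2 mod 53 = 16
RHS: x^3 + 34 x + 46 = 48^3 + 34*48 + 46 mod 53 = 16
LHS = RHS

Yes, on the curve


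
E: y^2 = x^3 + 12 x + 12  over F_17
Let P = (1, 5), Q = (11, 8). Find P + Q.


P != Q, so use the chord formula.
s = (y2 - y1) / (x2 - x1) = (3) / (10) mod 17 = 2
x3 = s^2 - x1 - x2 mod 17 = 2^2 - 1 - 11 = 9
y3 = s (x1 - x3) - y1 mod 17 = 2 * (1 - 9) - 5 = 13

P + Q = (9, 13)


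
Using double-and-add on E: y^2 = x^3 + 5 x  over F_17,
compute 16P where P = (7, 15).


k = 16 = 10000_2 (binary, LSB first: 00001)
Double-and-add from P = (7, 15):
  bit 0 = 0: acc unchanged = O
  bit 1 = 0: acc unchanged = O
  bit 2 = 0: acc unchanged = O
  bit 3 = 0: acc unchanged = O
  bit 4 = 1: acc = O + (15, 4) = (15, 4)

16P = (15, 4)


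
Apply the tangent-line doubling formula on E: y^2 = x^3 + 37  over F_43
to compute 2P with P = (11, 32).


Doubling: s = (3 x1^2 + a) / (2 y1)
s = (3*11^2 + 0) / (2*32) mod 43 = 5
x3 = s^2 - 2 x1 mod 43 = 5^2 - 2*11 = 3
y3 = s (x1 - x3) - y1 mod 43 = 5 * (11 - 3) - 32 = 8

2P = (3, 8)


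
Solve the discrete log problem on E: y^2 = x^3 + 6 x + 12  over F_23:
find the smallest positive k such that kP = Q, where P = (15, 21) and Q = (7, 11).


Enumerate multiples of P until we hit Q = (7, 11):
  1P = (15, 21)
  2P = (11, 11)
  3P = (9, 17)
  4P = (2, 3)
  5P = (12, 15)
  6P = (0, 9)
  7P = (16, 15)
  8P = (5, 11)
  9P = (4, 13)
  10P = (7, 12)
  11P = (17, 17)
  12P = (18, 8)
  13P = (19, 4)
  14P = (20, 6)
  15P = (20, 17)
  16P = (19, 19)
  17P = (18, 15)
  18P = (17, 6)
  19P = (7, 11)
Match found at i = 19.

k = 19


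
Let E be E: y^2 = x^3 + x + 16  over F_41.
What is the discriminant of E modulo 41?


4 a^3 + 27 b^2 = 4*1^3 + 27*16^2 = 4 + 6912 = 6916
Delta = -16 * (6916) = -110656
Delta mod 41 = 3

Delta = 3 (mod 41)


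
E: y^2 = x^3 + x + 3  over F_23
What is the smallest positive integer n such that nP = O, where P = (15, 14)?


Compute successive multiples of P until we hit O:
  1P = (15, 14)
  2P = (22, 1)
  3P = (4, 5)
  4P = (6, 8)
  5P = (5, 8)
  6P = (19, 2)
  7P = (21, 4)
  8P = (0, 7)
  ... (continuing to 27P)
  27P = O

ord(P) = 27


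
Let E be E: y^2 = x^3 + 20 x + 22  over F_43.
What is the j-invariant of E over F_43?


Delta = -16(4 a^3 + 27 b^2) mod 43 = 22
-1728 * (4 a)^3 = -1728 * (4*20)^3 mod 43 = 8
j = 8 * 22^(-1) mod 43 = 16

j = 16 (mod 43)


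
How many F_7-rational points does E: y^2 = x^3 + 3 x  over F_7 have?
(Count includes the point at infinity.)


For each x in F_7, count y with y^2 = x^3 + 3 x + 0 mod 7:
  x = 0: RHS = 0, y in [0]  -> 1 point(s)
  x = 1: RHS = 4, y in [2, 5]  -> 2 point(s)
  x = 2: RHS = 0, y in [0]  -> 1 point(s)
  x = 3: RHS = 1, y in [1, 6]  -> 2 point(s)
  x = 5: RHS = 0, y in [0]  -> 1 point(s)
Affine points: 7. Add the point at infinity: total = 8.

#E(F_7) = 8


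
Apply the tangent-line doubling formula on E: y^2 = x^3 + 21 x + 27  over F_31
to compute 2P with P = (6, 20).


Doubling: s = (3 x1^2 + a) / (2 y1)
s = (3*6^2 + 21) / (2*20) mod 31 = 4
x3 = s^2 - 2 x1 mod 31 = 4^2 - 2*6 = 4
y3 = s (x1 - x3) - y1 mod 31 = 4 * (6 - 4) - 20 = 19

2P = (4, 19)


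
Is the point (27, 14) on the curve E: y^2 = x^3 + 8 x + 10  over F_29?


Check whether y^2 = x^3 + 8 x + 10 (mod 29) for (x, y) = (27, 14).
LHS: y^2 = 14^2 mod 29 = 22
RHS: x^3 + 8 x + 10 = 27^3 + 8*27 + 10 mod 29 = 15
LHS != RHS

No, not on the curve


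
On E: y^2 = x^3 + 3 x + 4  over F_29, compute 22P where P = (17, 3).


k = 22 = 10110_2 (binary, LSB first: 01101)
Double-and-add from P = (17, 3):
  bit 0 = 0: acc unchanged = O
  bit 1 = 1: acc = O + (24, 26) = (24, 26)
  bit 2 = 1: acc = (24, 26) + (5, 17) = (4, 14)
  bit 3 = 0: acc unchanged = (4, 14)
  bit 4 = 1: acc = (4, 14) + (12, 12) = (4, 15)

22P = (4, 15)


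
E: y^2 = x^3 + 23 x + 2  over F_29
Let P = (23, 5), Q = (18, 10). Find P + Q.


P != Q, so use the chord formula.
s = (y2 - y1) / (x2 - x1) = (5) / (24) mod 29 = 28
x3 = s^2 - x1 - x2 mod 29 = 28^2 - 23 - 18 = 18
y3 = s (x1 - x3) - y1 mod 29 = 28 * (23 - 18) - 5 = 19

P + Q = (18, 19)


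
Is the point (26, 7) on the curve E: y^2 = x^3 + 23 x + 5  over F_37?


Check whether y^2 = x^3 + 23 x + 5 (mod 37) for (x, y) = (26, 7).
LHS: y^2 = 7^2 mod 37 = 12
RHS: x^3 + 23 x + 5 = 26^3 + 23*26 + 5 mod 37 = 12
LHS = RHS

Yes, on the curve


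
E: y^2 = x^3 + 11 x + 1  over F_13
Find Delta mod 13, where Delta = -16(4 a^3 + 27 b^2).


4 a^3 + 27 b^2 = 4*11^3 + 27*1^2 = 5324 + 27 = 5351
Delta = -16 * (5351) = -85616
Delta mod 13 = 2

Delta = 2 (mod 13)


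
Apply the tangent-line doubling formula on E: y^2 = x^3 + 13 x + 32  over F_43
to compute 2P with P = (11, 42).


Doubling: s = (3 x1^2 + a) / (2 y1)
s = (3*11^2 + 13) / (2*42) mod 43 = 27
x3 = s^2 - 2 x1 mod 43 = 27^2 - 2*11 = 19
y3 = s (x1 - x3) - y1 mod 43 = 27 * (11 - 19) - 42 = 0

2P = (19, 0)


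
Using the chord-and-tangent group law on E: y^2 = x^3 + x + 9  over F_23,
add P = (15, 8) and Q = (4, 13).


P != Q, so use the chord formula.
s = (y2 - y1) / (x2 - x1) = (5) / (12) mod 23 = 10
x3 = s^2 - x1 - x2 mod 23 = 10^2 - 15 - 4 = 12
y3 = s (x1 - x3) - y1 mod 23 = 10 * (15 - 12) - 8 = 22

P + Q = (12, 22)


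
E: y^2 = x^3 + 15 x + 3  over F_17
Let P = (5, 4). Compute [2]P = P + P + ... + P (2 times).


k = 2 = 10_2 (binary, LSB first: 01)
Double-and-add from P = (5, 4):
  bit 0 = 0: acc unchanged = O
  bit 1 = 1: acc = O + (5, 13) = (5, 13)

2P = (5, 13)


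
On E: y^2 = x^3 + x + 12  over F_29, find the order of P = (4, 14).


Compute successive multiples of P until we hit O:
  1P = (4, 14)
  2P = (15, 3)
  3P = (11, 22)
  4P = (23, 14)
  5P = (2, 15)
  6P = (16, 21)
  7P = (18, 2)
  8P = (3, 10)
  ... (continuing to 23P)
  23P = O

ord(P) = 23


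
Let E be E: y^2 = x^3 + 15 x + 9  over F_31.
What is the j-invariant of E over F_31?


Delta = -16(4 a^3 + 27 b^2) mod 31 = 15
-1728 * (4 a)^3 = -1728 * (4*15)^3 mod 31 = 29
j = 29 * 15^(-1) mod 31 = 4

j = 4 (mod 31)


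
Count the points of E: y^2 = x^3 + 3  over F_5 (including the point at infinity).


For each x in F_5, count y with y^2 = x^3 + 0 x + 3 mod 5:
  x = 1: RHS = 4, y in [2, 3]  -> 2 point(s)
  x = 2: RHS = 1, y in [1, 4]  -> 2 point(s)
  x = 3: RHS = 0, y in [0]  -> 1 point(s)
Affine points: 5. Add the point at infinity: total = 6.

#E(F_5) = 6


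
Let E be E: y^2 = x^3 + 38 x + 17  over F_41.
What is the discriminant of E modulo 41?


4 a^3 + 27 b^2 = 4*38^3 + 27*17^2 = 219488 + 7803 = 227291
Delta = -16 * (227291) = -3636656
Delta mod 41 = 3

Delta = 3 (mod 41)


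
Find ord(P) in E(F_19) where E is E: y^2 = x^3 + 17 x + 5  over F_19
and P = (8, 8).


Compute successive multiples of P until we hit O:
  1P = (8, 8)
  2P = (3, 11)
  3P = (0, 10)
  4P = (17, 18)
  5P = (14, 17)
  6P = (4, 17)
  7P = (18, 5)
  8P = (10, 4)
  ... (continuing to 28P)
  28P = O

ord(P) = 28


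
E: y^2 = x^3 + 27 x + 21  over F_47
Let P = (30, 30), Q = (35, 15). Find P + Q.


P != Q, so use the chord formula.
s = (y2 - y1) / (x2 - x1) = (32) / (5) mod 47 = 44
x3 = s^2 - x1 - x2 mod 47 = 44^2 - 30 - 35 = 38
y3 = s (x1 - x3) - y1 mod 47 = 44 * (30 - 38) - 30 = 41

P + Q = (38, 41)


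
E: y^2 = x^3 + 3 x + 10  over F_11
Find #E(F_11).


For each x in F_11, count y with y^2 = x^3 + 3 x + 10 mod 11:
  x = 1: RHS = 3, y in [5, 6]  -> 2 point(s)
  x = 4: RHS = 9, y in [3, 8]  -> 2 point(s)
  x = 7: RHS = 0, y in [0]  -> 1 point(s)
Affine points: 5. Add the point at infinity: total = 6.

#E(F_11) = 6


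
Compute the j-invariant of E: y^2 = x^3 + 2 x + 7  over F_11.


Delta = -16(4 a^3 + 27 b^2) mod 11 = 1
-1728 * (4 a)^3 = -1728 * (4*2)^3 mod 11 = 5
j = 5 * 1^(-1) mod 11 = 5

j = 5 (mod 11)


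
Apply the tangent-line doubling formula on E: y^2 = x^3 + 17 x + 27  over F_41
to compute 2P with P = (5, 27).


Doubling: s = (3 x1^2 + a) / (2 y1)
s = (3*5^2 + 17) / (2*27) mod 41 = 26
x3 = s^2 - 2 x1 mod 41 = 26^2 - 2*5 = 10
y3 = s (x1 - x3) - y1 mod 41 = 26 * (5 - 10) - 27 = 7

2P = (10, 7)


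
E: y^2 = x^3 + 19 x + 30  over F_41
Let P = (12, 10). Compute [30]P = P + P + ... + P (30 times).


k = 30 = 11110_2 (binary, LSB first: 01111)
Double-and-add from P = (12, 10):
  bit 0 = 0: acc unchanged = O
  bit 1 = 1: acc = O + (17, 31) = (17, 31)
  bit 2 = 1: acc = (17, 31) + (6, 27) = (10, 20)
  bit 3 = 1: acc = (10, 20) + (24, 40) = (40, 25)
  bit 4 = 1: acc = (40, 25) + (16, 24) = (6, 14)

30P = (6, 14)


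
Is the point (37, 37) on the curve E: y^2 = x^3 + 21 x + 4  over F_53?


Check whether y^2 = x^3 + 21 x + 4 (mod 53) for (x, y) = (37, 37).
LHS: y^2 = 37^2 mod 53 = 44
RHS: x^3 + 21 x + 4 = 37^3 + 21*37 + 4 mod 53 = 24
LHS != RHS

No, not on the curve


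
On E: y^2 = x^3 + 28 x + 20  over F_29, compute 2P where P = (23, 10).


Doubling: s = (3 x1^2 + a) / (2 y1)
s = (3*23^2 + 28) / (2*10) mod 29 = 1
x3 = s^2 - 2 x1 mod 29 = 1^2 - 2*23 = 13
y3 = s (x1 - x3) - y1 mod 29 = 1 * (23 - 13) - 10 = 0

2P = (13, 0)


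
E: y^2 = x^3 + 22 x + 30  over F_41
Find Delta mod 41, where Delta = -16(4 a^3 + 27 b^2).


4 a^3 + 27 b^2 = 4*22^3 + 27*30^2 = 42592 + 24300 = 66892
Delta = -16 * (66892) = -1070272
Delta mod 41 = 33

Delta = 33 (mod 41)


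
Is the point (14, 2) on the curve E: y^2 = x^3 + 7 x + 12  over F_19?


Check whether y^2 = x^3 + 7 x + 12 (mod 19) for (x, y) = (14, 2).
LHS: y^2 = 2^2 mod 19 = 4
RHS: x^3 + 7 x + 12 = 14^3 + 7*14 + 12 mod 19 = 4
LHS = RHS

Yes, on the curve


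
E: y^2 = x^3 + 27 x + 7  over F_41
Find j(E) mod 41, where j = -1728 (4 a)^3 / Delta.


Delta = -16(4 a^3 + 27 b^2) mod 41 = 1
-1728 * (4 a)^3 = -1728 * (4*27)^3 mod 41 = 37
j = 37 * 1^(-1) mod 41 = 37

j = 37 (mod 41)


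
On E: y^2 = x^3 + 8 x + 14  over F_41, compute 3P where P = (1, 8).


k = 3 = 11_2 (binary, LSB first: 11)
Double-and-add from P = (1, 8):
  bit 0 = 1: acc = O + (1, 8) = (1, 8)
  bit 1 = 1: acc = (1, 8) + (6, 27) = (14, 0)

3P = (14, 0)


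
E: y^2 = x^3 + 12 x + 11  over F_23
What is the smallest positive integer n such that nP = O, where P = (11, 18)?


Compute successive multiples of P until we hit O:
  1P = (11, 18)
  2P = (10, 2)
  3P = (5, 9)
  4P = (15, 22)
  5P = (21, 18)
  6P = (14, 5)
  7P = (4, 13)
  8P = (1, 22)
  ... (continuing to 22P)
  22P = O

ord(P) = 22


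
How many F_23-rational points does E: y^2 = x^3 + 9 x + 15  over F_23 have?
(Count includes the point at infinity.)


For each x in F_23, count y with y^2 = x^3 + 9 x + 15 mod 23:
  x = 1: RHS = 2, y in [5, 18]  -> 2 point(s)
  x = 2: RHS = 18, y in [8, 15]  -> 2 point(s)
  x = 3: RHS = 0, y in [0]  -> 1 point(s)
  x = 4: RHS = 0, y in [0]  -> 1 point(s)
  x = 5: RHS = 1, y in [1, 22]  -> 2 point(s)
  x = 6: RHS = 9, y in [3, 20]  -> 2 point(s)
  x = 8: RHS = 1, y in [1, 22]  -> 2 point(s)
  x = 10: RHS = 1, y in [1, 22]  -> 2 point(s)
  x = 13: RHS = 6, y in [11, 12]  -> 2 point(s)
  x = 15: RHS = 6, y in [11, 12]  -> 2 point(s)
  x = 16: RHS = 0, y in [0]  -> 1 point(s)
  x = 18: RHS = 6, y in [11, 12]  -> 2 point(s)
  x = 21: RHS = 12, y in [9, 14]  -> 2 point(s)
Affine points: 23. Add the point at infinity: total = 24.

#E(F_23) = 24


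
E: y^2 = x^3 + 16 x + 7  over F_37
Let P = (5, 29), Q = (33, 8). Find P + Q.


P != Q, so use the chord formula.
s = (y2 - y1) / (x2 - x1) = (16) / (28) mod 37 = 27
x3 = s^2 - x1 - x2 mod 37 = 27^2 - 5 - 33 = 25
y3 = s (x1 - x3) - y1 mod 37 = 27 * (5 - 25) - 29 = 23

P + Q = (25, 23)


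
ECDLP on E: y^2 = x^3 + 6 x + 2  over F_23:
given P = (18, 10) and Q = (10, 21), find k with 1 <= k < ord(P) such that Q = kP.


Enumerate multiples of P until we hit Q = (10, 21):
  1P = (18, 10)
  2P = (3, 22)
  3P = (10, 2)
  4P = (19, 12)
  5P = (13, 0)
  6P = (19, 11)
  7P = (10, 21)
Match found at i = 7.

k = 7


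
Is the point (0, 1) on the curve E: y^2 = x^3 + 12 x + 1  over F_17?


Check whether y^2 = x^3 + 12 x + 1 (mod 17) for (x, y) = (0, 1).
LHS: y^2 = 1^2 mod 17 = 1
RHS: x^3 + 12 x + 1 = 0^3 + 12*0 + 1 mod 17 = 1
LHS = RHS

Yes, on the curve


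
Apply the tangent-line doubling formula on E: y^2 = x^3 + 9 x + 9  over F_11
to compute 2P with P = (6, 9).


Doubling: s = (3 x1^2 + a) / (2 y1)
s = (3*6^2 + 9) / (2*9) mod 11 = 1
x3 = s^2 - 2 x1 mod 11 = 1^2 - 2*6 = 0
y3 = s (x1 - x3) - y1 mod 11 = 1 * (6 - 0) - 9 = 8

2P = (0, 8)


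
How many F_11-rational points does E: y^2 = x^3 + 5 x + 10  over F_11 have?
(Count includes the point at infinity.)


For each x in F_11, count y with y^2 = x^3 + 5 x + 10 mod 11:
  x = 1: RHS = 5, y in [4, 7]  -> 2 point(s)
  x = 6: RHS = 3, y in [5, 6]  -> 2 point(s)
  x = 7: RHS = 3, y in [5, 6]  -> 2 point(s)
  x = 8: RHS = 1, y in [1, 10]  -> 2 point(s)
  x = 9: RHS = 3, y in [5, 6]  -> 2 point(s)
  x = 10: RHS = 4, y in [2, 9]  -> 2 point(s)
Affine points: 12. Add the point at infinity: total = 13.

#E(F_11) = 13


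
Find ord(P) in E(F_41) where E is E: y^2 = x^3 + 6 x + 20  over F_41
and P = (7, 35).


Compute successive multiples of P until we hit O:
  1P = (7, 35)
  2P = (23, 5)
  3P = (19, 8)
  4P = (38, 4)
  5P = (38, 37)
  6P = (19, 33)
  7P = (23, 36)
  8P = (7, 6)
  ... (continuing to 9P)
  9P = O

ord(P) = 9


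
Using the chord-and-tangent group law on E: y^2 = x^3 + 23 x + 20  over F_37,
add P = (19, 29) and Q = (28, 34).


P != Q, so use the chord formula.
s = (y2 - y1) / (x2 - x1) = (5) / (9) mod 37 = 17
x3 = s^2 - x1 - x2 mod 37 = 17^2 - 19 - 28 = 20
y3 = s (x1 - x3) - y1 mod 37 = 17 * (19 - 20) - 29 = 28

P + Q = (20, 28)


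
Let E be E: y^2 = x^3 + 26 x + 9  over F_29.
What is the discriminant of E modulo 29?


4 a^3 + 27 b^2 = 4*26^3 + 27*9^2 = 70304 + 2187 = 72491
Delta = -16 * (72491) = -1159856
Delta mod 29 = 28

Delta = 28 (mod 29)


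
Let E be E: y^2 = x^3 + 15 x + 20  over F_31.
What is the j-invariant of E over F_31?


Delta = -16(4 a^3 + 27 b^2) mod 31 = 2
-1728 * (4 a)^3 = -1728 * (4*15)^3 mod 31 = 29
j = 29 * 2^(-1) mod 31 = 30

j = 30 (mod 31)


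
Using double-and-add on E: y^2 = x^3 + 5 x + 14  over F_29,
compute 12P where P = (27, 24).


k = 12 = 1100_2 (binary, LSB first: 0011)
Double-and-add from P = (27, 24):
  bit 0 = 0: acc unchanged = O
  bit 1 = 0: acc unchanged = O
  bit 2 = 1: acc = O + (17, 16) = (17, 16)
  bit 3 = 1: acc = (17, 16) + (18, 22) = (1, 22)

12P = (1, 22)


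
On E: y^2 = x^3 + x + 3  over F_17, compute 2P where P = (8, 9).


Doubling: s = (3 x1^2 + a) / (2 y1)
s = (3*8^2 + 1) / (2*9) mod 17 = 6
x3 = s^2 - 2 x1 mod 17 = 6^2 - 2*8 = 3
y3 = s (x1 - x3) - y1 mod 17 = 6 * (8 - 3) - 9 = 4

2P = (3, 4)


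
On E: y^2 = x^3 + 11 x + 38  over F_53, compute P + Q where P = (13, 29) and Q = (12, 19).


P != Q, so use the chord formula.
s = (y2 - y1) / (x2 - x1) = (43) / (52) mod 53 = 10
x3 = s^2 - x1 - x2 mod 53 = 10^2 - 13 - 12 = 22
y3 = s (x1 - x3) - y1 mod 53 = 10 * (13 - 22) - 29 = 40

P + Q = (22, 40)


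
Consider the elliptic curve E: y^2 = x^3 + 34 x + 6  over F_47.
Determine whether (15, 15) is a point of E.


Check whether y^2 = x^3 + 34 x + 6 (mod 47) for (x, y) = (15, 15).
LHS: y^2 = 15^2 mod 47 = 37
RHS: x^3 + 34 x + 6 = 15^3 + 34*15 + 6 mod 47 = 37
LHS = RHS

Yes, on the curve


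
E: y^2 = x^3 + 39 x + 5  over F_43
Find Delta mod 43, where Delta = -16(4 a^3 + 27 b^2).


4 a^3 + 27 b^2 = 4*39^3 + 27*5^2 = 237276 + 675 = 237951
Delta = -16 * (237951) = -3807216
Delta mod 43 = 4

Delta = 4 (mod 43)


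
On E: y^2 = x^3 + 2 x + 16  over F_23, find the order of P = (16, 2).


Compute successive multiples of P until we hit O:
  1P = (16, 2)
  2P = (0, 19)
  3P = (19, 17)
  4P = (13, 13)
  5P = (10, 22)
  6P = (3, 16)
  7P = (17, 15)
  8P = (21, 2)
  ... (continuing to 27P)
  27P = O

ord(P) = 27


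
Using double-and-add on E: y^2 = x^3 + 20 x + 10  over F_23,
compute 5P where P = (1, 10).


k = 5 = 101_2 (binary, LSB first: 101)
Double-and-add from P = (1, 10):
  bit 0 = 1: acc = O + (1, 10) = (1, 10)
  bit 1 = 0: acc unchanged = (1, 10)
  bit 2 = 1: acc = (1, 10) + (13, 11) = (13, 12)

5P = (13, 12)


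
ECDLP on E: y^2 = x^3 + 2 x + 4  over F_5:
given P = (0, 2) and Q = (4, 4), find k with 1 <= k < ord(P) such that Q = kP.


Enumerate multiples of P until we hit Q = (4, 4):
  1P = (0, 2)
  2P = (4, 1)
  3P = (2, 1)
  4P = (2, 4)
  5P = (4, 4)
Match found at i = 5.

k = 5


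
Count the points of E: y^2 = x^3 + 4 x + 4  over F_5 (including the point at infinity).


For each x in F_5, count y with y^2 = x^3 + 4 x + 4 mod 5:
  x = 0: RHS = 4, y in [2, 3]  -> 2 point(s)
  x = 1: RHS = 4, y in [2, 3]  -> 2 point(s)
  x = 2: RHS = 0, y in [0]  -> 1 point(s)
  x = 4: RHS = 4, y in [2, 3]  -> 2 point(s)
Affine points: 7. Add the point at infinity: total = 8.

#E(F_5) = 8


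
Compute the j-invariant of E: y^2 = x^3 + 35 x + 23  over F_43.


Delta = -16(4 a^3 + 27 b^2) mod 43 = 19
-1728 * (4 a)^3 = -1728 * (4*35)^3 mod 43 = 16
j = 16 * 19^(-1) mod 43 = 28

j = 28 (mod 43)


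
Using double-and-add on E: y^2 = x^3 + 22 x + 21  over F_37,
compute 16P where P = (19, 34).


k = 16 = 10000_2 (binary, LSB first: 00001)
Double-and-add from P = (19, 34):
  bit 0 = 0: acc unchanged = O
  bit 1 = 0: acc unchanged = O
  bit 2 = 0: acc unchanged = O
  bit 3 = 0: acc unchanged = O
  bit 4 = 1: acc = O + (11, 15) = (11, 15)

16P = (11, 15)


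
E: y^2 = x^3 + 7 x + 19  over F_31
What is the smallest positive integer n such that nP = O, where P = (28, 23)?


Compute successive multiples of P until we hit O:
  1P = (28, 23)
  2P = (11, 30)
  3P = (0, 22)
  4P = (10, 2)
  5P = (9, 25)
  6P = (19, 25)
  7P = (25, 28)
  8P = (29, 20)
  ... (continuing to 39P)
  39P = O

ord(P) = 39


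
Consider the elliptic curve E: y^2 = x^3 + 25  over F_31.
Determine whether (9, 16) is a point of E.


Check whether y^2 = x^3 + 0 x + 25 (mod 31) for (x, y) = (9, 16).
LHS: y^2 = 16^2 mod 31 = 8
RHS: x^3 + 0 x + 25 = 9^3 + 0*9 + 25 mod 31 = 10
LHS != RHS

No, not on the curve


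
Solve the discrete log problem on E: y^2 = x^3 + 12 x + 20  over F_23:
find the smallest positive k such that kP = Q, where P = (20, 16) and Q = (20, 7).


Enumerate multiples of P until we hit Q = (20, 7):
  1P = (20, 16)
  2P = (12, 11)
  3P = (9, 11)
  4P = (2, 11)
  5P = (2, 12)
  6P = (9, 12)
  7P = (12, 12)
  8P = (20, 7)
Match found at i = 8.

k = 8


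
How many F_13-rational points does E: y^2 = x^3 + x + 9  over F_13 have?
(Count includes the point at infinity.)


For each x in F_13, count y with y^2 = x^3 + 1 x + 9 mod 13:
  x = 0: RHS = 9, y in [3, 10]  -> 2 point(s)
  x = 3: RHS = 0, y in [0]  -> 1 point(s)
  x = 4: RHS = 12, y in [5, 8]  -> 2 point(s)
  x = 5: RHS = 9, y in [3, 10]  -> 2 point(s)
  x = 6: RHS = 10, y in [6, 7]  -> 2 point(s)
  x = 8: RHS = 9, y in [3, 10]  -> 2 point(s)
  x = 11: RHS = 12, y in [5, 8]  -> 2 point(s)
Affine points: 13. Add the point at infinity: total = 14.

#E(F_13) = 14


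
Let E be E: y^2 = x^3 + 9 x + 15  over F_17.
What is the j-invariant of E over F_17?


Delta = -16(4 a^3 + 27 b^2) mod 17 = 15
-1728 * (4 a)^3 = -1728 * (4*9)^3 mod 17 = 14
j = 14 * 15^(-1) mod 17 = 10

j = 10 (mod 17)


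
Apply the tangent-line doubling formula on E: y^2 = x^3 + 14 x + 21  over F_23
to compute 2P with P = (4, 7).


Doubling: s = (3 x1^2 + a) / (2 y1)
s = (3*4^2 + 14) / (2*7) mod 23 = 11
x3 = s^2 - 2 x1 mod 23 = 11^2 - 2*4 = 21
y3 = s (x1 - x3) - y1 mod 23 = 11 * (4 - 21) - 7 = 13

2P = (21, 13)


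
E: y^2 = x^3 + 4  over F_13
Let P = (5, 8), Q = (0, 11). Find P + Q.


P != Q, so use the chord formula.
s = (y2 - y1) / (x2 - x1) = (3) / (8) mod 13 = 2
x3 = s^2 - x1 - x2 mod 13 = 2^2 - 5 - 0 = 12
y3 = s (x1 - x3) - y1 mod 13 = 2 * (5 - 12) - 8 = 4

P + Q = (12, 4)


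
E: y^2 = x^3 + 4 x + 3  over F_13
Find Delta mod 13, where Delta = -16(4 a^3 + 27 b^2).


4 a^3 + 27 b^2 = 4*4^3 + 27*3^2 = 256 + 243 = 499
Delta = -16 * (499) = -7984
Delta mod 13 = 11

Delta = 11 (mod 13)


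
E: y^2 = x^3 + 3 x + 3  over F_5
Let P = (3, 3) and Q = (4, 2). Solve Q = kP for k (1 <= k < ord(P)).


Enumerate multiples of P until we hit Q = (4, 2):
  1P = (3, 3)
  2P = (4, 2)
Match found at i = 2.

k = 2


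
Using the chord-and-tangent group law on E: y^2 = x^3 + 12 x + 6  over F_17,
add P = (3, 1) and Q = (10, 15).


P != Q, so use the chord formula.
s = (y2 - y1) / (x2 - x1) = (14) / (7) mod 17 = 2
x3 = s^2 - x1 - x2 mod 17 = 2^2 - 3 - 10 = 8
y3 = s (x1 - x3) - y1 mod 17 = 2 * (3 - 8) - 1 = 6

P + Q = (8, 6)


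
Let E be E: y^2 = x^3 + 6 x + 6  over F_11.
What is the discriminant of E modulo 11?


4 a^3 + 27 b^2 = 4*6^3 + 27*6^2 = 864 + 972 = 1836
Delta = -16 * (1836) = -29376
Delta mod 11 = 5

Delta = 5 (mod 11)


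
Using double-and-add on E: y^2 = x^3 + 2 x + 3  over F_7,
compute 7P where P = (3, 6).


k = 7 = 111_2 (binary, LSB first: 111)
Double-and-add from P = (3, 6):
  bit 0 = 1: acc = O + (3, 6) = (3, 6)
  bit 1 = 1: acc = (3, 6) + (3, 1) = O
  bit 2 = 1: acc = O + (3, 6) = (3, 6)

7P = (3, 6)


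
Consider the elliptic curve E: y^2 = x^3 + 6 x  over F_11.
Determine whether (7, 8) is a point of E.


Check whether y^2 = x^3 + 6 x + 0 (mod 11) for (x, y) = (7, 8).
LHS: y^2 = 8^2 mod 11 = 9
RHS: x^3 + 6 x + 0 = 7^3 + 6*7 + 0 mod 11 = 0
LHS != RHS

No, not on the curve


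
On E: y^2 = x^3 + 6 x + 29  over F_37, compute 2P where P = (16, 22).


Doubling: s = (3 x1^2 + a) / (2 y1)
s = (3*16^2 + 6) / (2*22) mod 37 = 26
x3 = s^2 - 2 x1 mod 37 = 26^2 - 2*16 = 15
y3 = s (x1 - x3) - y1 mod 37 = 26 * (16 - 15) - 22 = 4

2P = (15, 4)


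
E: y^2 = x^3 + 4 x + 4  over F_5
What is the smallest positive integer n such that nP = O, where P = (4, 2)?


Compute successive multiples of P until we hit O:
  1P = (4, 2)
  2P = (1, 2)
  3P = (0, 3)
  4P = (2, 0)
  5P = (0, 2)
  6P = (1, 3)
  7P = (4, 3)
  8P = O

ord(P) = 8


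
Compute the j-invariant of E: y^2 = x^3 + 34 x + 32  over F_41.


Delta = -16(4 a^3 + 27 b^2) mod 41 = 39
-1728 * (4 a)^3 = -1728 * (4*34)^3 mod 41 = 20
j = 20 * 39^(-1) mod 41 = 31

j = 31 (mod 41)


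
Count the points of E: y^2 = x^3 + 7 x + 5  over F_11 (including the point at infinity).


For each x in F_11, count y with y^2 = x^3 + 7 x + 5 mod 11:
  x = 0: RHS = 5, y in [4, 7]  -> 2 point(s)
  x = 2: RHS = 5, y in [4, 7]  -> 2 point(s)
  x = 3: RHS = 9, y in [3, 8]  -> 2 point(s)
  x = 4: RHS = 9, y in [3, 8]  -> 2 point(s)
  x = 5: RHS = 0, y in [0]  -> 1 point(s)
  x = 7: RHS = 1, y in [1, 10]  -> 2 point(s)
  x = 8: RHS = 1, y in [1, 10]  -> 2 point(s)
  x = 9: RHS = 5, y in [4, 7]  -> 2 point(s)
Affine points: 15. Add the point at infinity: total = 16.

#E(F_11) = 16


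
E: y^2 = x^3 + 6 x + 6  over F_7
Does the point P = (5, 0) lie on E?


Check whether y^2 = x^3 + 6 x + 6 (mod 7) for (x, y) = (5, 0).
LHS: y^2 = 0^2 mod 7 = 0
RHS: x^3 + 6 x + 6 = 5^3 + 6*5 + 6 mod 7 = 0
LHS = RHS

Yes, on the curve


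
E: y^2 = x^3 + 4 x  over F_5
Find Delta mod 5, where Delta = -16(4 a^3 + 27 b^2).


4 a^3 + 27 b^2 = 4*4^3 + 27*0^2 = 256 + 0 = 256
Delta = -16 * (256) = -4096
Delta mod 5 = 4

Delta = 4 (mod 5)


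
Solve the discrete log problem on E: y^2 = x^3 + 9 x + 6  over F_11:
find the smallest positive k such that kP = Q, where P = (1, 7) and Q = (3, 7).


Enumerate multiples of P until we hit Q = (3, 7):
  1P = (1, 7)
  2P = (3, 7)
Match found at i = 2.

k = 2


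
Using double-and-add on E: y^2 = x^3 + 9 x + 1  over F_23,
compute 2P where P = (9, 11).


k = 2 = 10_2 (binary, LSB first: 01)
Double-and-add from P = (9, 11):
  bit 0 = 0: acc unchanged = O
  bit 1 = 1: acc = O + (6, 15) = (6, 15)

2P = (6, 15)


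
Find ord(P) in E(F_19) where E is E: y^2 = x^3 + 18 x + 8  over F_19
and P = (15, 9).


Compute successive multiples of P until we hit O:
  1P = (15, 9)
  2P = (13, 11)
  3P = (11, 6)
  4P = (9, 5)
  5P = (6, 16)
  6P = (4, 12)
  7P = (4, 7)
  8P = (6, 3)
  ... (continuing to 13P)
  13P = O

ord(P) = 13


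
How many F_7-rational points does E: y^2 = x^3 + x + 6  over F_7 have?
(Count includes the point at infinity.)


For each x in F_7, count y with y^2 = x^3 + 1 x + 6 mod 7:
  x = 1: RHS = 1, y in [1, 6]  -> 2 point(s)
  x = 2: RHS = 2, y in [3, 4]  -> 2 point(s)
  x = 3: RHS = 1, y in [1, 6]  -> 2 point(s)
  x = 4: RHS = 4, y in [2, 5]  -> 2 point(s)
  x = 6: RHS = 4, y in [2, 5]  -> 2 point(s)
Affine points: 10. Add the point at infinity: total = 11.

#E(F_7) = 11


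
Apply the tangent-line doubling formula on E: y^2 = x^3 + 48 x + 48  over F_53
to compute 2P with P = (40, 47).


Doubling: s = (3 x1^2 + a) / (2 y1)
s = (3*40^2 + 48) / (2*47) mod 53 = 20
x3 = s^2 - 2 x1 mod 53 = 20^2 - 2*40 = 2
y3 = s (x1 - x3) - y1 mod 53 = 20 * (40 - 2) - 47 = 24

2P = (2, 24)


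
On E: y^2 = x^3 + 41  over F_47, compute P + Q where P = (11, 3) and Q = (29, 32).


P != Q, so use the chord formula.
s = (y2 - y1) / (x2 - x1) = (29) / (18) mod 47 = 46
x3 = s^2 - x1 - x2 mod 47 = 46^2 - 11 - 29 = 8
y3 = s (x1 - x3) - y1 mod 47 = 46 * (11 - 8) - 3 = 41

P + Q = (8, 41)


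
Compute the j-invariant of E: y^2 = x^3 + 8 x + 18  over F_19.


Delta = -16(4 a^3 + 27 b^2) mod 19 = 12
-1728 * (4 a)^3 = -1728 * (4*8)^3 mod 19 = 12
j = 12 * 12^(-1) mod 19 = 1

j = 1 (mod 19)


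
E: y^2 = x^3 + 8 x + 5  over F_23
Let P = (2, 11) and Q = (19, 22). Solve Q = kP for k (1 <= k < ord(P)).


Enumerate multiples of P until we hit Q = (19, 22):
  1P = (2, 11)
  2P = (5, 3)
  3P = (18, 1)
  4P = (21, 21)
  5P = (12, 14)
  6P = (13, 11)
  7P = (8, 12)
  8P = (6, 19)
  9P = (19, 1)
  10P = (15, 21)
  11P = (7, 17)
  12P = (9, 22)
  13P = (14, 3)
  14P = (10, 2)
  15P = (4, 20)
  16P = (20, 0)
  17P = (4, 3)
  18P = (10, 21)
  19P = (14, 20)
  20P = (9, 1)
  21P = (7, 6)
  22P = (15, 2)
  23P = (19, 22)
Match found at i = 23.

k = 23


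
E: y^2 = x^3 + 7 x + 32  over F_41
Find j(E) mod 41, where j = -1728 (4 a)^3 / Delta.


Delta = -16(4 a^3 + 27 b^2) mod 41 = 5
-1728 * (4 a)^3 = -1728 * (4*7)^3 mod 41 = 21
j = 21 * 5^(-1) mod 41 = 37

j = 37 (mod 41)


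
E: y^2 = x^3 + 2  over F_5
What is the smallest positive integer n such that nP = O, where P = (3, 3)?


Compute successive multiples of P until we hit O:
  1P = (3, 3)
  2P = (3, 2)
  3P = O

ord(P) = 3


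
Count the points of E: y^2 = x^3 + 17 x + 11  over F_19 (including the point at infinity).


For each x in F_19, count y with y^2 = x^3 + 17 x + 11 mod 19:
  x = 0: RHS = 11, y in [7, 12]  -> 2 point(s)
  x = 6: RHS = 6, y in [5, 14]  -> 2 point(s)
  x = 7: RHS = 17, y in [6, 13]  -> 2 point(s)
  x = 9: RHS = 0, y in [0]  -> 1 point(s)
  x = 11: RHS = 9, y in [3, 16]  -> 2 point(s)
  x = 12: RHS = 5, y in [9, 10]  -> 2 point(s)
  x = 13: RHS = 16, y in [4, 15]  -> 2 point(s)
  x = 16: RHS = 9, y in [3, 16]  -> 2 point(s)
  x = 17: RHS = 7, y in [8, 11]  -> 2 point(s)
Affine points: 17. Add the point at infinity: total = 18.

#E(F_19) = 18


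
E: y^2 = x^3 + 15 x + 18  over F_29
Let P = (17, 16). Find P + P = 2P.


Doubling: s = (3 x1^2 + a) / (2 y1)
s = (3*17^2 + 15) / (2*16) mod 29 = 4
x3 = s^2 - 2 x1 mod 29 = 4^2 - 2*17 = 11
y3 = s (x1 - x3) - y1 mod 29 = 4 * (17 - 11) - 16 = 8

2P = (11, 8)


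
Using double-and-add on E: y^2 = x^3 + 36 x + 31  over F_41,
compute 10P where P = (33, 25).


k = 10 = 1010_2 (binary, LSB first: 0101)
Double-and-add from P = (33, 25):
  bit 0 = 0: acc unchanged = O
  bit 1 = 1: acc = O + (20, 31) = (20, 31)
  bit 2 = 0: acc unchanged = (20, 31)
  bit 3 = 1: acc = (20, 31) + (34, 25) = (24, 0)

10P = (24, 0)


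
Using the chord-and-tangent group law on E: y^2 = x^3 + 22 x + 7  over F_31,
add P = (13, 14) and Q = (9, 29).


P != Q, so use the chord formula.
s = (y2 - y1) / (x2 - x1) = (15) / (27) mod 31 = 4
x3 = s^2 - x1 - x2 mod 31 = 4^2 - 13 - 9 = 25
y3 = s (x1 - x3) - y1 mod 31 = 4 * (13 - 25) - 14 = 0

P + Q = (25, 0)


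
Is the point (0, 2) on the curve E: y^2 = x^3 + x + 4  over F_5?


Check whether y^2 = x^3 + 1 x + 4 (mod 5) for (x, y) = (0, 2).
LHS: y^2 = 2^2 mod 5 = 4
RHS: x^3 + 1 x + 4 = 0^3 + 1*0 + 4 mod 5 = 4
LHS = RHS

Yes, on the curve


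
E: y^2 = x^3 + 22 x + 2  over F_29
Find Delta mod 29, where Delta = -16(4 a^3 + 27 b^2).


4 a^3 + 27 b^2 = 4*22^3 + 27*2^2 = 42592 + 108 = 42700
Delta = -16 * (42700) = -683200
Delta mod 29 = 11

Delta = 11 (mod 29)


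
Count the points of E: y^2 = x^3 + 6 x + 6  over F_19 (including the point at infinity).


For each x in F_19, count y with y^2 = x^3 + 6 x + 6 mod 19:
  x = 0: RHS = 6, y in [5, 14]  -> 2 point(s)
  x = 2: RHS = 7, y in [8, 11]  -> 2 point(s)
  x = 5: RHS = 9, y in [3, 16]  -> 2 point(s)
  x = 6: RHS = 11, y in [7, 12]  -> 2 point(s)
  x = 7: RHS = 11, y in [7, 12]  -> 2 point(s)
  x = 11: RHS = 16, y in [4, 15]  -> 2 point(s)
  x = 12: RHS = 1, y in [1, 18]  -> 2 point(s)
  x = 13: RHS = 1, y in [1, 18]  -> 2 point(s)
  x = 17: RHS = 5, y in [9, 10]  -> 2 point(s)
Affine points: 18. Add the point at infinity: total = 19.

#E(F_19) = 19


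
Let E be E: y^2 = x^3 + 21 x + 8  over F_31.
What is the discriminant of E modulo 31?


4 a^3 + 27 b^2 = 4*21^3 + 27*8^2 = 37044 + 1728 = 38772
Delta = -16 * (38772) = -620352
Delta mod 31 = 20

Delta = 20 (mod 31)


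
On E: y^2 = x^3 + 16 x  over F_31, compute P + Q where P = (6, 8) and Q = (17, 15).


P != Q, so use the chord formula.
s = (y2 - y1) / (x2 - x1) = (7) / (11) mod 31 = 26
x3 = s^2 - x1 - x2 mod 31 = 26^2 - 6 - 17 = 2
y3 = s (x1 - x3) - y1 mod 31 = 26 * (6 - 2) - 8 = 3

P + Q = (2, 3)


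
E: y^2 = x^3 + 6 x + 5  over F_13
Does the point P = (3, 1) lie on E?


Check whether y^2 = x^3 + 6 x + 5 (mod 13) for (x, y) = (3, 1).
LHS: y^2 = 1^2 mod 13 = 1
RHS: x^3 + 6 x + 5 = 3^3 + 6*3 + 5 mod 13 = 11
LHS != RHS

No, not on the curve


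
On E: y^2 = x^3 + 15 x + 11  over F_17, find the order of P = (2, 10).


Compute successive multiples of P until we hit O:
  1P = (2, 10)
  2P = (9, 12)
  3P = (4, 4)
  4P = (3, 10)
  5P = (12, 7)
  6P = (7, 0)
  7P = (12, 10)
  8P = (3, 7)
  ... (continuing to 12P)
  12P = O

ord(P) = 12


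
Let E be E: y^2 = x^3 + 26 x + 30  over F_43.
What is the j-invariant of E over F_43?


Delta = -16(4 a^3 + 27 b^2) mod 43 = 22
-1728 * (4 a)^3 = -1728 * (4*26)^3 mod 43 = 42
j = 42 * 22^(-1) mod 43 = 41

j = 41 (mod 43)


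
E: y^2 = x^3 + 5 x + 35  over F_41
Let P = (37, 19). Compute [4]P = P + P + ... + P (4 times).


k = 4 = 100_2 (binary, LSB first: 001)
Double-and-add from P = (37, 19):
  bit 0 = 0: acc unchanged = O
  bit 1 = 0: acc unchanged = O
  bit 2 = 1: acc = O + (24, 30) = (24, 30)

4P = (24, 30)


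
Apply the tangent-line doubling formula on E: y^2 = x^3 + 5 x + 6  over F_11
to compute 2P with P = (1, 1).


Doubling: s = (3 x1^2 + a) / (2 y1)
s = (3*1^2 + 5) / (2*1) mod 11 = 4
x3 = s^2 - 2 x1 mod 11 = 4^2 - 2*1 = 3
y3 = s (x1 - x3) - y1 mod 11 = 4 * (1 - 3) - 1 = 2

2P = (3, 2)


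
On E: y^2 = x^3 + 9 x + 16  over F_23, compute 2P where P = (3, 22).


Doubling: s = (3 x1^2 + a) / (2 y1)
s = (3*3^2 + 9) / (2*22) mod 23 = 5
x3 = s^2 - 2 x1 mod 23 = 5^2 - 2*3 = 19
y3 = s (x1 - x3) - y1 mod 23 = 5 * (3 - 19) - 22 = 13

2P = (19, 13)


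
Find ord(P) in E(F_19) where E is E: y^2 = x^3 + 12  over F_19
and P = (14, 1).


Compute successive multiples of P until we hit O:
  1P = (14, 1)
  2P = (15, 9)
  3P = (16, 2)
  4P = (13, 9)
  5P = (18, 12)
  6P = (10, 10)
  7P = (6, 0)
  8P = (10, 9)
  ... (continuing to 14P)
  14P = O

ord(P) = 14


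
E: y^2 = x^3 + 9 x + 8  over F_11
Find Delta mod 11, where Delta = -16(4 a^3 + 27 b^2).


4 a^3 + 27 b^2 = 4*9^3 + 27*8^2 = 2916 + 1728 = 4644
Delta = -16 * (4644) = -74304
Delta mod 11 = 1

Delta = 1 (mod 11)


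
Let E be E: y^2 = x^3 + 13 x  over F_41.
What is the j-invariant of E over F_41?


Delta = -16(4 a^3 + 27 b^2) mod 41 = 22
-1728 * (4 a)^3 = -1728 * (4*13)^3 mod 41 = 9
j = 9 * 22^(-1) mod 41 = 6

j = 6 (mod 41)


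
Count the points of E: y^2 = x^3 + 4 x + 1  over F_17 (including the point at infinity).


For each x in F_17, count y with y^2 = x^3 + 4 x + 1 mod 17:
  x = 0: RHS = 1, y in [1, 16]  -> 2 point(s)
  x = 2: RHS = 0, y in [0]  -> 1 point(s)
  x = 4: RHS = 13, y in [8, 9]  -> 2 point(s)
  x = 7: RHS = 15, y in [7, 10]  -> 2 point(s)
  x = 8: RHS = 1, y in [1, 16]  -> 2 point(s)
  x = 9: RHS = 1, y in [1, 16]  -> 2 point(s)
  x = 10: RHS = 4, y in [2, 15]  -> 2 point(s)
  x = 11: RHS = 16, y in [4, 13]  -> 2 point(s)
  x = 12: RHS = 9, y in [3, 14]  -> 2 point(s)
  x = 14: RHS = 13, y in [8, 9]  -> 2 point(s)
  x = 15: RHS = 2, y in [6, 11]  -> 2 point(s)
  x = 16: RHS = 13, y in [8, 9]  -> 2 point(s)
Affine points: 23. Add the point at infinity: total = 24.

#E(F_17) = 24


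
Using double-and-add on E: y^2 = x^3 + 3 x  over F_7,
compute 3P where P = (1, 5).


k = 3 = 11_2 (binary, LSB first: 11)
Double-and-add from P = (1, 5):
  bit 0 = 1: acc = O + (1, 5) = (1, 5)
  bit 1 = 1: acc = (1, 5) + (2, 0) = (1, 2)

3P = (1, 2)


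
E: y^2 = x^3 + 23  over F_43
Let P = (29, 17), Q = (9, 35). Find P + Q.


P != Q, so use the chord formula.
s = (y2 - y1) / (x2 - x1) = (18) / (23) mod 43 = 12
x3 = s^2 - x1 - x2 mod 43 = 12^2 - 29 - 9 = 20
y3 = s (x1 - x3) - y1 mod 43 = 12 * (29 - 20) - 17 = 5

P + Q = (20, 5)


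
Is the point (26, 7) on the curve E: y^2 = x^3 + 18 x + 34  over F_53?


Check whether y^2 = x^3 + 18 x + 34 (mod 53) for (x, y) = (26, 7).
LHS: y^2 = 7^2 mod 53 = 49
RHS: x^3 + 18 x + 34 = 26^3 + 18*26 + 34 mod 53 = 5
LHS != RHS

No, not on the curve


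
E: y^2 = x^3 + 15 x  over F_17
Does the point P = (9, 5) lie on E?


Check whether y^2 = x^3 + 15 x + 0 (mod 17) for (x, y) = (9, 5).
LHS: y^2 = 5^2 mod 17 = 8
RHS: x^3 + 15 x + 0 = 9^3 + 15*9 + 0 mod 17 = 14
LHS != RHS

No, not on the curve


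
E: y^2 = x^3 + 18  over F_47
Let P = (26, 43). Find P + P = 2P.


Doubling: s = (3 x1^2 + a) / (2 y1)
s = (3*26^2 + 0) / (2*43) mod 47 = 5
x3 = s^2 - 2 x1 mod 47 = 5^2 - 2*26 = 20
y3 = s (x1 - x3) - y1 mod 47 = 5 * (26 - 20) - 43 = 34

2P = (20, 34)


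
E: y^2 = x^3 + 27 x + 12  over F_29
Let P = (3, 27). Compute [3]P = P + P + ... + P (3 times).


k = 3 = 11_2 (binary, LSB first: 11)
Double-and-add from P = (3, 27):
  bit 0 = 1: acc = O + (3, 27) = (3, 27)
  bit 1 = 1: acc = (3, 27) + (24, 10) = (26, 22)

3P = (26, 22)


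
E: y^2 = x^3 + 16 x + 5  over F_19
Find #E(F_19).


For each x in F_19, count y with y^2 = x^3 + 16 x + 5 mod 19:
  x = 0: RHS = 5, y in [9, 10]  -> 2 point(s)
  x = 2: RHS = 7, y in [8, 11]  -> 2 point(s)
  x = 3: RHS = 4, y in [2, 17]  -> 2 point(s)
  x = 4: RHS = 0, y in [0]  -> 1 point(s)
  x = 5: RHS = 1, y in [1, 18]  -> 2 point(s)
  x = 7: RHS = 4, y in [2, 17]  -> 2 point(s)
  x = 9: RHS = 4, y in [2, 17]  -> 2 point(s)
  x = 10: RHS = 6, y in [5, 14]  -> 2 point(s)
  x = 11: RHS = 11, y in [7, 12]  -> 2 point(s)
  x = 12: RHS = 6, y in [5, 14]  -> 2 point(s)
  x = 13: RHS = 16, y in [4, 15]  -> 2 point(s)
  x = 14: RHS = 9, y in [3, 16]  -> 2 point(s)
  x = 16: RHS = 6, y in [5, 14]  -> 2 point(s)
  x = 18: RHS = 7, y in [8, 11]  -> 2 point(s)
Affine points: 27. Add the point at infinity: total = 28.

#E(F_19) = 28


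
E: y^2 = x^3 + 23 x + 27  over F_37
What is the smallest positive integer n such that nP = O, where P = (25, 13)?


Compute successive multiples of P until we hit O:
  1P = (25, 13)
  2P = (25, 24)
  3P = O

ord(P) = 3


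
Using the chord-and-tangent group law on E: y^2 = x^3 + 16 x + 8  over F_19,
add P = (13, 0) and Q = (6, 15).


P != Q, so use the chord formula.
s = (y2 - y1) / (x2 - x1) = (15) / (12) mod 19 = 6
x3 = s^2 - x1 - x2 mod 19 = 6^2 - 13 - 6 = 17
y3 = s (x1 - x3) - y1 mod 19 = 6 * (13 - 17) - 0 = 14

P + Q = (17, 14)


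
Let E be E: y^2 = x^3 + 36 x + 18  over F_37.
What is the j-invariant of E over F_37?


Delta = -16(4 a^3 + 27 b^2) mod 37 = 30
-1728 * (4 a)^3 = -1728 * (4*36)^3 mod 37 = 36
j = 36 * 30^(-1) mod 37 = 16

j = 16 (mod 37)


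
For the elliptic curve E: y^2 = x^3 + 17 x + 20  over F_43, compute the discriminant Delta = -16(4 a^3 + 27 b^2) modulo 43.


4 a^3 + 27 b^2 = 4*17^3 + 27*20^2 = 19652 + 10800 = 30452
Delta = -16 * (30452) = -487232
Delta mod 43 = 1

Delta = 1 (mod 43)


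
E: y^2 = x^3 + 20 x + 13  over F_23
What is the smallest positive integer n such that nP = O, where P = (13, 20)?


Compute successive multiples of P until we hit O:
  1P = (13, 20)
  2P = (15, 10)
  3P = (20, 15)
  4P = (6, 21)
  5P = (12, 16)
  6P = (14, 22)
  7P = (0, 6)
  8P = (0, 17)
  ... (continuing to 15P)
  15P = O

ord(P) = 15
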